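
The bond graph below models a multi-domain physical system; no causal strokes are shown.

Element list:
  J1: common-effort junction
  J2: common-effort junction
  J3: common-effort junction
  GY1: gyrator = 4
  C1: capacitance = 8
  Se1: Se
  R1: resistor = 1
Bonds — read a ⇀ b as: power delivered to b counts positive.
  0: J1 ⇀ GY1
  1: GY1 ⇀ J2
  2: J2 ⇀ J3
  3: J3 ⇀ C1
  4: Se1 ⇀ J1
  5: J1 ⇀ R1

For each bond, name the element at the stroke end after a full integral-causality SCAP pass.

b4 |J1  (Se1 fixes effort; stroke away)
b0 |GY1  (common-e at J1 fixed by 4)
b5 |R1  (J1: bond 4 brought effort, rest push out)
b1 |GY1  (through GY1, causality inverts; strokes same side of GY1)
b2 |J2  (closing 0-jn rule on J2)
b3 |J3  (J3: last free bond brings effort in)

bond 0 |GY1
bond 1 |GY1
bond 2 |J2
bond 3 |J3
bond 4 |J1
bond 5 |R1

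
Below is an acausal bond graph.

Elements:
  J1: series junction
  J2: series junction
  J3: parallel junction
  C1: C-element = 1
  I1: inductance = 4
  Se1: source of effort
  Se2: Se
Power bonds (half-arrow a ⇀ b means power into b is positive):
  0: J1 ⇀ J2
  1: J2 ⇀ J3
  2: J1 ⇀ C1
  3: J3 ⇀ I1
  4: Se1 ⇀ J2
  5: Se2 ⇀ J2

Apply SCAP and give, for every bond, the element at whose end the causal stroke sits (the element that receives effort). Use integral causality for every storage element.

β4 stroke at J2  (source Se1 imposes e)
β5 stroke at J2  (Se2: effort source, stroke at far end)
β2 stroke at J1  (C1: C, integral causality)
β0 stroke at J2  (J1 needs exactly one f-in)
β1 stroke at J3  (only one flow-in slot at J2)
β3 stroke at I1  (J3: bond 1 brought effort, rest push out)

β0 stroke at J2
β1 stroke at J3
β2 stroke at J1
β3 stroke at I1
β4 stroke at J2
β5 stroke at J2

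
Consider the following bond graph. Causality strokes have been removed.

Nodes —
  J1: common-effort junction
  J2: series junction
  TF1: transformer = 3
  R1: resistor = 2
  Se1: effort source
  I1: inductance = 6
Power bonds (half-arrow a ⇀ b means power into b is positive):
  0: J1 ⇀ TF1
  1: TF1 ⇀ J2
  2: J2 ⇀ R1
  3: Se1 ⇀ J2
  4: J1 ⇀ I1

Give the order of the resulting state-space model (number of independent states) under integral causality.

bond 3 stroke at J2  (Se1 fixes effort; stroke away)
bond 4 stroke at I1  (prefer integral on I1)
bond 0 stroke at J1  (only one effort-in slot at J1)
bond 1 stroke at TF1  (TF1: transformer flips bond 0)
bond 2 stroke at J2  (J2: bond 1 brought flow, rest push out)

1  (I1 all integral)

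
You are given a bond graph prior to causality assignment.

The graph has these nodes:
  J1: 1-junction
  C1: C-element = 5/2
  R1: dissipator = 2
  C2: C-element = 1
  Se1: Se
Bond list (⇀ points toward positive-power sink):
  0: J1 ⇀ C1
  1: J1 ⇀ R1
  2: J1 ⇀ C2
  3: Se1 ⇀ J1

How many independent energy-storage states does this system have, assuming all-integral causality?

2  (C1, C2 all integral)

β3 →J1  (Se1 (Se) sets effort on bond)
β0 →J1  (C1 integral (e out))
β2 →J1  (C2: C, integral causality)
β1 →R1  (only one flow-in slot at J1)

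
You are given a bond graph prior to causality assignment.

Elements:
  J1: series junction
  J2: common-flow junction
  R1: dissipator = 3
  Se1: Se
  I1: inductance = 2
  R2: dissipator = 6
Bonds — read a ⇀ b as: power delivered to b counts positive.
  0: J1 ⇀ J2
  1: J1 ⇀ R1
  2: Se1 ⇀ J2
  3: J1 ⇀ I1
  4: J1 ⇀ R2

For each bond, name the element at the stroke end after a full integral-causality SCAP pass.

β2 stroke at J2  (source Se1 imposes e)
β0 stroke at J1  (only one flow-in slot at J2)
β3 stroke at I1  (I1 outputs flow p/I1)
β1 stroke at J1  (common-f at J1 fixed by 3)
β4 stroke at J1  (common-f at J1 fixed by 3)

bond 0 stroke→J1
bond 1 stroke→J1
bond 2 stroke→J2
bond 3 stroke→I1
bond 4 stroke→J1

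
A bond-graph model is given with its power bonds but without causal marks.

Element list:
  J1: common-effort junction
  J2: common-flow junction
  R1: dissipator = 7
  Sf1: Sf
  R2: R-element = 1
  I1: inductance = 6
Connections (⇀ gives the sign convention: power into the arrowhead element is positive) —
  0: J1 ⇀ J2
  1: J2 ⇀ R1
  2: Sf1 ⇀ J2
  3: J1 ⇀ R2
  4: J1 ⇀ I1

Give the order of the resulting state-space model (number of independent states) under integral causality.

1  (I1 all integral)

b2 stroke at Sf1  (Sf1 (Sf) sets flow on bond)
b0 stroke at J2  (J2 flow already set via bond 2)
b1 stroke at J2  (J2: bond 2 brought flow, rest push out)
b4 stroke at I1  (I1 integral (f out))
b3 stroke at J1  (J1 needs exactly one e-in)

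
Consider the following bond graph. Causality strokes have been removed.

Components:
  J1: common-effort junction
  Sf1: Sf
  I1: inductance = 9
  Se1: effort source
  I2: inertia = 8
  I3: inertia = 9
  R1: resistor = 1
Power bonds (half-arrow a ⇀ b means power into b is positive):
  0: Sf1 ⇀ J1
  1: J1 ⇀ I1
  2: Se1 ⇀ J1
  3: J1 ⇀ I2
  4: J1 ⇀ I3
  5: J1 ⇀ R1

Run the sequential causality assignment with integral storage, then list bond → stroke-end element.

b0 →Sf1  (Sf1: flow source, stroke at near end)
b2 →J1  (Se1 (Se) sets effort on bond)
b1 →I1  (J1 effort already set via bond 2)
b3 →I2  (common-e at J1 fixed by 2)
b4 →I3  (common-e at J1 fixed by 2)
b5 →R1  (common-e at J1 fixed by 2)

#0 stroke→Sf1
#1 stroke→I1
#2 stroke→J1
#3 stroke→I2
#4 stroke→I3
#5 stroke→R1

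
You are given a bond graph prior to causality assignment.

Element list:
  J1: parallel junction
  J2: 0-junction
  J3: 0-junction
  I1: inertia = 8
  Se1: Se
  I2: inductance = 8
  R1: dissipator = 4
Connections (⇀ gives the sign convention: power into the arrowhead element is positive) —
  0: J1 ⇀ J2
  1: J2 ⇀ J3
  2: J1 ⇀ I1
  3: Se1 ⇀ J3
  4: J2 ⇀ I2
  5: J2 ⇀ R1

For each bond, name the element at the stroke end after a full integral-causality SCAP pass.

b3 →J3  (Se1: effort source, stroke at far end)
b1 →J2  (J3: bond 3 brought effort, rest push out)
b0 →J1  (J2 effort already set via bond 1)
b4 →I2  (J2 effort already set via bond 1)
b5 →R1  (common-e at J2 fixed by 1)
b2 →I1  (J1 effort already set via bond 0)

#0 →J1
#1 →J2
#2 →I1
#3 →J3
#4 →I2
#5 →R1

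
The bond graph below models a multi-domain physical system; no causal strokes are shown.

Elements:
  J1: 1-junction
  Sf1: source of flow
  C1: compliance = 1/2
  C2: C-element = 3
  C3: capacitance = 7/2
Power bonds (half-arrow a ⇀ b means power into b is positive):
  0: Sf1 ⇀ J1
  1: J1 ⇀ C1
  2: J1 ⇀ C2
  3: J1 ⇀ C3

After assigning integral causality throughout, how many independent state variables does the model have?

3  (C1, C2, C3 all integral)

#0 stroke at Sf1  (Sf1 (Sf) sets flow on bond)
#1 stroke at J1  (1-jn J1 has f-setter on 0)
#2 stroke at J1  (J1 flow already set via bond 0)
#3 stroke at J1  (common-f at J1 fixed by 0)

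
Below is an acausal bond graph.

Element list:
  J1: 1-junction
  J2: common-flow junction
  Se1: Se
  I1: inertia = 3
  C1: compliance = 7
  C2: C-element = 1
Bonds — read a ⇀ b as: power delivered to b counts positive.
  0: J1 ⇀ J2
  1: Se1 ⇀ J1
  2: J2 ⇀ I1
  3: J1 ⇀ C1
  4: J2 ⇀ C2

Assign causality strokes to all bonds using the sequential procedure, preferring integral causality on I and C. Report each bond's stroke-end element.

β0 stroke→J2
β1 stroke→J1
β2 stroke→I1
β3 stroke→J1
β4 stroke→J2

b1 stroke→J1  (source Se1 imposes e)
b2 stroke→I1  (I1 outputs flow p/I1)
b0 stroke→J2  (common-f at J2 fixed by 2)
b4 stroke→J2  (1-jn J2 has f-setter on 2)
b3 stroke→J1  (common-f at J1 fixed by 0)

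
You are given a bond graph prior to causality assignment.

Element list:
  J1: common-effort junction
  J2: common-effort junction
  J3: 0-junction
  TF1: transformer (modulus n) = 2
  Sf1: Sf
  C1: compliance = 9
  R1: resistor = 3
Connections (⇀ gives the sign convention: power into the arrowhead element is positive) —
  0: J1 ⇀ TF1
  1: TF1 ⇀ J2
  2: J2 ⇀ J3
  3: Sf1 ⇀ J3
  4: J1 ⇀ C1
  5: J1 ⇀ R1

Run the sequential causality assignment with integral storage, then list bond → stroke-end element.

#3 →Sf1  (Sf1 fixes flow; stroke at Sf1)
#2 →J3  (J3: last free bond brings effort in)
#1 →J2  (J2: last free bond brings effort in)
#0 →TF1  (TF1 one-in-one-out from 1)
#4 →J1  (C1 outputs effort q/C1)
#5 →R1  (J1: bond 4 brought effort, rest push out)

β0 stroke→TF1
β1 stroke→J2
β2 stroke→J3
β3 stroke→Sf1
β4 stroke→J1
β5 stroke→R1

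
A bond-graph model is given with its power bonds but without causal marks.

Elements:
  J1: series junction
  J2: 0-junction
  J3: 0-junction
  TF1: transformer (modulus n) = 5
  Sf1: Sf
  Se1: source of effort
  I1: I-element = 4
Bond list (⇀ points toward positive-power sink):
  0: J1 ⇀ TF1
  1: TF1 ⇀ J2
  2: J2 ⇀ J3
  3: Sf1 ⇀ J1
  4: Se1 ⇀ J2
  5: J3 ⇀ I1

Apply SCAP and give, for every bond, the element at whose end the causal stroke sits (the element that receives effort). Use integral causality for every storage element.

bond 0 stroke at J1
bond 1 stroke at TF1
bond 2 stroke at J3
bond 3 stroke at Sf1
bond 4 stroke at J2
bond 5 stroke at I1

bond 3 |Sf1  (Sf1 (Sf) sets flow on bond)
bond 4 |J2  (Se1 (Se) sets effort on bond)
bond 0 |J1  (J1 flow already set via bond 3)
bond 1 |TF1  (common-e at J2 fixed by 4)
bond 2 |J3  (0-jn J2 has e-setter on 4)
bond 5 |I1  (J3: bond 2 brought effort, rest push out)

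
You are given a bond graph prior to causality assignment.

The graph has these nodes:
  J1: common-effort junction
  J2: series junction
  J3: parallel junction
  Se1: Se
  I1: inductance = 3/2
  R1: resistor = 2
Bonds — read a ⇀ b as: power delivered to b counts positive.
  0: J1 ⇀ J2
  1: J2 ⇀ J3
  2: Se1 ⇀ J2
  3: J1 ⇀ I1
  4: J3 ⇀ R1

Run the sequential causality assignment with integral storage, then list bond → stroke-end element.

bond 0 →J1
bond 1 →J2
bond 2 →J2
bond 3 →I1
bond 4 →J3

#2 |J2  (Se1: effort source, stroke at far end)
#3 |I1  (I1: I, integral causality)
#0 |J1  (J1 needs exactly one e-in)
#1 |J2  (common-f at J2 fixed by 0)
#4 |J3  (only one effort-in slot at J3)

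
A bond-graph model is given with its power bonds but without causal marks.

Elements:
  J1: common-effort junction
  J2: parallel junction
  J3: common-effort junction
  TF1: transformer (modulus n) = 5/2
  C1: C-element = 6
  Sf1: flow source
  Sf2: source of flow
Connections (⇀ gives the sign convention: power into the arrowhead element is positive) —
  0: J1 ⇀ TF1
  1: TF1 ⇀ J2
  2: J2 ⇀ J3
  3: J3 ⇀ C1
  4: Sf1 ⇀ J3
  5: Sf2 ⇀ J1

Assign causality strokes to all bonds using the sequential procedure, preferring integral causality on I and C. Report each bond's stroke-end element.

#0 stroke at J1
#1 stroke at TF1
#2 stroke at J2
#3 stroke at J3
#4 stroke at Sf1
#5 stroke at Sf2

β4 stroke at Sf1  (Sf1 fixes flow; stroke at Sf1)
β5 stroke at Sf2  (Sf2: flow source, stroke at near end)
β0 stroke at J1  (J1: last free bond brings effort in)
β1 stroke at TF1  (TF1 one-in-one-out from 0)
β2 stroke at J2  (closing 0-jn rule on J2)
β3 stroke at J3  (J3 needs exactly one e-in)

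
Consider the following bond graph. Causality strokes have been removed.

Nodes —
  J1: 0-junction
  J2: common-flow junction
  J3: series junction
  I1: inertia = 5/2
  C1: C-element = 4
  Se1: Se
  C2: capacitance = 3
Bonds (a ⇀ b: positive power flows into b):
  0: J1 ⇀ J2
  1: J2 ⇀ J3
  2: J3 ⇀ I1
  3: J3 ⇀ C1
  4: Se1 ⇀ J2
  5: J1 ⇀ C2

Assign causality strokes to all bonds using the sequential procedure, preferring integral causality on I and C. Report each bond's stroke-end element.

#4 →J2  (source Se1 imposes e)
#2 →I1  (I1 integral (f out))
#1 →J3  (common-f at J3 fixed by 2)
#3 →J3  (J3: bond 2 brought flow, rest push out)
#0 →J2  (common-f at J2 fixed by 1)
#5 →J1  (J1: last free bond brings effort in)

#0 stroke at J2
#1 stroke at J3
#2 stroke at I1
#3 stroke at J3
#4 stroke at J2
#5 stroke at J1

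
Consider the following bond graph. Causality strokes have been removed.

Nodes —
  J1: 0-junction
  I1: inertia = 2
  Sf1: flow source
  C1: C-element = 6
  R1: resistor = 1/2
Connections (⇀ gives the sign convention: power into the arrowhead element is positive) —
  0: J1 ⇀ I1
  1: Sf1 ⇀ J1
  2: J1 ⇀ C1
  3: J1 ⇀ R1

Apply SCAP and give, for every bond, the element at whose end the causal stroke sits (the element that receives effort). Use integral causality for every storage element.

b1 stroke→Sf1  (Sf1 fixes flow; stroke at Sf1)
b0 stroke→I1  (I1: I, integral causality)
b2 stroke→J1  (C1 outputs effort q/C1)
b3 stroke→R1  (0-jn J1 has e-setter on 2)

β0 →I1
β1 →Sf1
β2 →J1
β3 →R1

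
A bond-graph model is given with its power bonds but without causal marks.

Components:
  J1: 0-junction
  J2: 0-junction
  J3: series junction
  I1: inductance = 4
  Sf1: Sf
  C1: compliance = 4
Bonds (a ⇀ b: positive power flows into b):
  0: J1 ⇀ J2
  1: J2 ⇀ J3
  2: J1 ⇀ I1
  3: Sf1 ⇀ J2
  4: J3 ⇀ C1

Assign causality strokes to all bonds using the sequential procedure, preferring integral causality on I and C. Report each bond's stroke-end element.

bond 0 stroke→J1
bond 1 stroke→J2
bond 2 stroke→I1
bond 3 stroke→Sf1
bond 4 stroke→J3

b3 →Sf1  (Sf1 (Sf) sets flow on bond)
b2 →I1  (prefer integral on I1)
b0 →J1  (closing 0-jn rule on J1)
b1 →J2  (J2 needs exactly one e-in)
b4 →J3  (1-jn J3 has f-setter on 1)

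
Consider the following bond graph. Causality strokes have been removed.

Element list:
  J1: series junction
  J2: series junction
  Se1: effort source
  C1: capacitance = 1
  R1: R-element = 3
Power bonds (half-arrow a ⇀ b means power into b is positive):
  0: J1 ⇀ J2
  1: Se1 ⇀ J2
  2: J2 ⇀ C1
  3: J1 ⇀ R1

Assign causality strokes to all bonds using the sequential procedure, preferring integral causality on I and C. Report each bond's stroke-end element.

bond 1 |J2  (Se1 (Se) sets effort on bond)
bond 2 |J2  (prefer integral on C1)
bond 0 |J1  (J2: last free bond brings flow in)
bond 3 |R1  (J1 needs exactly one f-in)

bond 0 |J1
bond 1 |J2
bond 2 |J2
bond 3 |R1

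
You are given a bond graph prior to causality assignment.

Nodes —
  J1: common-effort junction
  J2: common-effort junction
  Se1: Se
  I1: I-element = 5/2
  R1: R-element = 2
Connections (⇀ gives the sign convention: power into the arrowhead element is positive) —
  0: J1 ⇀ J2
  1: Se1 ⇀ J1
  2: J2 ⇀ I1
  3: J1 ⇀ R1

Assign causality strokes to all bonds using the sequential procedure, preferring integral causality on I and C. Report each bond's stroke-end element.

β0 |J2
β1 |J1
β2 |I1
β3 |R1

β1 stroke→J1  (Se1 (Se) sets effort on bond)
β0 stroke→J2  (J1 effort already set via bond 1)
β3 stroke→R1  (common-e at J1 fixed by 1)
β2 stroke→I1  (0-jn J2 has e-setter on 0)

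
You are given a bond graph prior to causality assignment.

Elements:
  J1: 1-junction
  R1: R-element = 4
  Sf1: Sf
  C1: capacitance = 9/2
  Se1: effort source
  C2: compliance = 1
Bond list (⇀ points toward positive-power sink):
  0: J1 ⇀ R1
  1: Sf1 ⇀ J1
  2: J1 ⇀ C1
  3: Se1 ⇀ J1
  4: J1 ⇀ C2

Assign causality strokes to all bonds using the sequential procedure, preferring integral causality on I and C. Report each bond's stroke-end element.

β0 →J1
β1 →Sf1
β2 →J1
β3 →J1
β4 →J1

#1 →Sf1  (source Sf1 imposes f)
#3 →J1  (Se1 fixes effort; stroke away)
#0 →J1  (1-jn J1 has f-setter on 1)
#2 →J1  (J1: bond 1 brought flow, rest push out)
#4 →J1  (J1: bond 1 brought flow, rest push out)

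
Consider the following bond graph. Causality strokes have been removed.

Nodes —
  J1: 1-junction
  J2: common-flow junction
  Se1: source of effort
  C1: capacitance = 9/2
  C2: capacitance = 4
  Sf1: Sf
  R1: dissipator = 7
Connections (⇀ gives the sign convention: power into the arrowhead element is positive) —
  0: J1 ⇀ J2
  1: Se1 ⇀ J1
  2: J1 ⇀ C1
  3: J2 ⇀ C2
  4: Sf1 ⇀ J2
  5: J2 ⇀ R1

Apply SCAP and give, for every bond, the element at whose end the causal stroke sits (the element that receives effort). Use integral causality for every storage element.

β0 stroke→J2
β1 stroke→J1
β2 stroke→J1
β3 stroke→J2
β4 stroke→Sf1
β5 stroke→J2

#1 →J1  (Se1 (Se) sets effort on bond)
#4 →Sf1  (source Sf1 imposes f)
#0 →J2  (J2 flow already set via bond 4)
#3 →J2  (J2 flow already set via bond 4)
#5 →J2  (common-f at J2 fixed by 4)
#2 →J1  (J1 flow already set via bond 0)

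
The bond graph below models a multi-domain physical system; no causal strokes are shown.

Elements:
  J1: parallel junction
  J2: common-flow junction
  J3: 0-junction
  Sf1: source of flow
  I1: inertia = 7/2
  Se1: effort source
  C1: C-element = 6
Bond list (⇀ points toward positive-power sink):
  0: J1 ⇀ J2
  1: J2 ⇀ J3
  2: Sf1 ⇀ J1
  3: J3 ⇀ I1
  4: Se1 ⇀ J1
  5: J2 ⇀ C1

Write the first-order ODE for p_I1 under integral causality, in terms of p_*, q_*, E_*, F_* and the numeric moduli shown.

bond 2 stroke at Sf1  (Sf1 (Sf) sets flow on bond)
bond 4 stroke at J1  (Se1 fixes effort; stroke away)
bond 0 stroke at J2  (J1: bond 4 brought effort, rest push out)
bond 3 stroke at I1  (I1 integral (f out))
bond 1 stroke at J3  (J3: last free bond brings effort in)
bond 5 stroke at J2  (common-f at J2 fixed by 1)

dp_I1/dt = E_Se1 - q_C1/6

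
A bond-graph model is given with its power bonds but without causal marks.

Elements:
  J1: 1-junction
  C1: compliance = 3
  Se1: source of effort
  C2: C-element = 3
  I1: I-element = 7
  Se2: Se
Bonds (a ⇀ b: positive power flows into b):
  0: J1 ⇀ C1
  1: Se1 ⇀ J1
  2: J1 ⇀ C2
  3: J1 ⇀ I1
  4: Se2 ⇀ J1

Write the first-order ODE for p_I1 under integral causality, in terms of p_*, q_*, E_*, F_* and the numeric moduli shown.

#1 →J1  (Se1: effort source, stroke at far end)
#4 →J1  (Se2 (Se) sets effort on bond)
#0 →J1  (C1 integral (e out))
#2 →J1  (prefer integral on C2)
#3 →I1  (J1: last free bond brings flow in)

dp_I1/dt = E_Se1 + E_Se2 - q_C1/3 - q_C2/3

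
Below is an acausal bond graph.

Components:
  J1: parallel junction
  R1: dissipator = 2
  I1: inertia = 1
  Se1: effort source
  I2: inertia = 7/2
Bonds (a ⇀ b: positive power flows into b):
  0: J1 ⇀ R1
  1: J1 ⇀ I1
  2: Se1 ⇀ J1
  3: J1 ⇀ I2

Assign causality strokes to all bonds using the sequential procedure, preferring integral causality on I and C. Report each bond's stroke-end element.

β0 stroke→R1
β1 stroke→I1
β2 stroke→J1
β3 stroke→I2

β2 →J1  (source Se1 imposes e)
β0 →R1  (J1: bond 2 brought effort, rest push out)
β1 →I1  (J1 effort already set via bond 2)
β3 →I2  (J1: bond 2 brought effort, rest push out)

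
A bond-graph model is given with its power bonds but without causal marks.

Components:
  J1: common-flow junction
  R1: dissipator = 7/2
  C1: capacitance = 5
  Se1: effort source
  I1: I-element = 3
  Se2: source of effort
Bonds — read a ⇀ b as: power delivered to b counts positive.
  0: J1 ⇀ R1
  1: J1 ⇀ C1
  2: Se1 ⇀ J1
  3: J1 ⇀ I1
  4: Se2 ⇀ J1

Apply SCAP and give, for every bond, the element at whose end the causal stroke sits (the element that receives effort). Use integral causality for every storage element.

β2 |J1  (Se1 fixes effort; stroke away)
β4 |J1  (Se2 fixes effort; stroke away)
β1 |J1  (C1 integral (e out))
β3 |I1  (I1 outputs flow p/I1)
β0 |J1  (1-jn J1 has f-setter on 3)

b0 stroke at J1
b1 stroke at J1
b2 stroke at J1
b3 stroke at I1
b4 stroke at J1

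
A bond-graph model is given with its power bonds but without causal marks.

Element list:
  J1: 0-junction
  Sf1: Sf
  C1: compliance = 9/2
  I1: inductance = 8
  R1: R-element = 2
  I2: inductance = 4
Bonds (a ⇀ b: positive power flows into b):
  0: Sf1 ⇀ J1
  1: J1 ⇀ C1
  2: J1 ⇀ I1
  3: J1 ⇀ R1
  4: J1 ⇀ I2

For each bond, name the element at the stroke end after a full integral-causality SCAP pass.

β0 stroke at Sf1
β1 stroke at J1
β2 stroke at I1
β3 stroke at R1
β4 stroke at I2

#0 stroke at Sf1  (source Sf1 imposes f)
#1 stroke at J1  (C1 integral (e out))
#2 stroke at I1  (common-e at J1 fixed by 1)
#3 stroke at R1  (J1 effort already set via bond 1)
#4 stroke at I2  (J1: bond 1 brought effort, rest push out)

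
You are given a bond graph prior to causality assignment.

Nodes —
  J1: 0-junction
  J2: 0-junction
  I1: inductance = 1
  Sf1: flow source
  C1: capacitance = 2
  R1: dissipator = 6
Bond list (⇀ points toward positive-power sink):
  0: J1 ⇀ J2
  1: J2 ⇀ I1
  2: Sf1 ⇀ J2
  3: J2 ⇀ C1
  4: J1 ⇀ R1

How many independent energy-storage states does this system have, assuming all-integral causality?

2  (C1, I1 all integral)

b2 stroke→Sf1  (source Sf1 imposes f)
b1 stroke→I1  (I1 outputs flow p/I1)
b3 stroke→J2  (C1 outputs effort q/C1)
b0 stroke→J1  (0-jn J2 has e-setter on 3)
b4 stroke→R1  (common-e at J1 fixed by 0)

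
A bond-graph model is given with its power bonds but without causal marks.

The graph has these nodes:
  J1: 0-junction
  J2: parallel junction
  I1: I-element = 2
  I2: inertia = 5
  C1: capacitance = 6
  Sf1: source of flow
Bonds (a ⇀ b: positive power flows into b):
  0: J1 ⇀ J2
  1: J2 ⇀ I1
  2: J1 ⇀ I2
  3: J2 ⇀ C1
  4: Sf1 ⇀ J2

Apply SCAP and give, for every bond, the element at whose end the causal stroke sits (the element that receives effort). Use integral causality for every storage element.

#0 |J1
#1 |I1
#2 |I2
#3 |J2
#4 |Sf1

#4 →Sf1  (Sf1 (Sf) sets flow on bond)
#1 →I1  (I1 integral (f out))
#2 →I2  (I2 integral (f out))
#0 →J1  (closing 0-jn rule on J1)
#3 →J2  (J2 needs exactly one e-in)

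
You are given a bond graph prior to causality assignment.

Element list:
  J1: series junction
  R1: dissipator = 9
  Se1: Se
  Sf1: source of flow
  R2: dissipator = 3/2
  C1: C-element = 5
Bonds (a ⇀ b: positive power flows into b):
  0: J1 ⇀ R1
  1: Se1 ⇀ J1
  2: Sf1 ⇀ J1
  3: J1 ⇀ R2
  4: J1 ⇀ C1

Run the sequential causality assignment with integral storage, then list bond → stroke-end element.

bond 1 |J1  (Se1: effort source, stroke at far end)
bond 2 |Sf1  (Sf1: flow source, stroke at near end)
bond 0 |J1  (1-jn J1 has f-setter on 2)
bond 3 |J1  (J1: bond 2 brought flow, rest push out)
bond 4 |J1  (J1: bond 2 brought flow, rest push out)

bond 0 |J1
bond 1 |J1
bond 2 |Sf1
bond 3 |J1
bond 4 |J1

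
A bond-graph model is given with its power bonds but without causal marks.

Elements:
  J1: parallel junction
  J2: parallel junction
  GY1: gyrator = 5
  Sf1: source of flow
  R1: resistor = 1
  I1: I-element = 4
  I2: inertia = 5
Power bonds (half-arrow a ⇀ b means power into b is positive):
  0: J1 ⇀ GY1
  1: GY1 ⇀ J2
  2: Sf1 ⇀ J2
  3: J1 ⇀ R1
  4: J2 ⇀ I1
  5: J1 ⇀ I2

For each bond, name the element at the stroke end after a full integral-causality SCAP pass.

#0 →J1
#1 →J2
#2 →Sf1
#3 →R1
#4 →I1
#5 →I2

#2 stroke→Sf1  (Sf1 fixes flow; stroke at Sf1)
#4 stroke→I1  (I1 outputs flow p/I1)
#1 stroke→J2  (closing 0-jn rule on J2)
#0 stroke→J1  (through GY1, causality inverts; strokes same side of GY1)
#3 stroke→R1  (J1: bond 0 brought effort, rest push out)
#5 stroke→I2  (J1 effort already set via bond 0)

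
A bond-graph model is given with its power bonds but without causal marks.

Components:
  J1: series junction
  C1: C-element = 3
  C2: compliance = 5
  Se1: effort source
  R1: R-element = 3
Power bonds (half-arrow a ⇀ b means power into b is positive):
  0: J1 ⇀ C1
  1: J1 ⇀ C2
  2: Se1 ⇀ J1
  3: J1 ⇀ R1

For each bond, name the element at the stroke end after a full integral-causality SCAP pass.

bond 0 stroke at J1
bond 1 stroke at J1
bond 2 stroke at J1
bond 3 stroke at R1

#2 →J1  (source Se1 imposes e)
#0 →J1  (C1 outputs effort q/C1)
#1 →J1  (C2 integral (e out))
#3 →R1  (closing 1-jn rule on J1)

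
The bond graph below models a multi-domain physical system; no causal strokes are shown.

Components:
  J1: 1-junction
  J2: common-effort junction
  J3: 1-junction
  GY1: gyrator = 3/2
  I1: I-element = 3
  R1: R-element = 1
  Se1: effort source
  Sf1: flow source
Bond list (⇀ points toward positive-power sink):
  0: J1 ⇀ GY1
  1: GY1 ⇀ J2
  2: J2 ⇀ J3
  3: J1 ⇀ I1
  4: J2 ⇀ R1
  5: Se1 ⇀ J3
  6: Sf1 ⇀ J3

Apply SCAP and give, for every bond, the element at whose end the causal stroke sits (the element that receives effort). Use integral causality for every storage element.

β5 stroke→J3  (Se1: effort source, stroke at far end)
β6 stroke→Sf1  (Sf1 (Sf) sets flow on bond)
β2 stroke→J3  (common-f at J3 fixed by 6)
β3 stroke→I1  (I1 integral (f out))
β0 stroke→J1  (common-f at J1 fixed by 3)
β1 stroke→J2  (through GY1, causality inverts; strokes same side of GY1)
β4 stroke→R1  (J2: bond 1 brought effort, rest push out)

#0 →J1
#1 →J2
#2 →J3
#3 →I1
#4 →R1
#5 →J3
#6 →Sf1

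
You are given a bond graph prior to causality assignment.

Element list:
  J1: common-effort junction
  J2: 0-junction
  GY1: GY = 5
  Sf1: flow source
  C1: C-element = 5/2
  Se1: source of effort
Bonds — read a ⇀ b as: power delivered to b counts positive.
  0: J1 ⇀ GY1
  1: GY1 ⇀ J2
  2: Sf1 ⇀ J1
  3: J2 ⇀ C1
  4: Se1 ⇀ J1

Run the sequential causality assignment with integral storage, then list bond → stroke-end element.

#0 →GY1
#1 →GY1
#2 →Sf1
#3 →J2
#4 →J1

b2 stroke at Sf1  (Sf1: flow source, stroke at near end)
b4 stroke at J1  (Se1 (Se) sets effort on bond)
b0 stroke at GY1  (J1: bond 4 brought effort, rest push out)
b1 stroke at GY1  (GY GY1: same side as bond 0)
b3 stroke at J2  (only one effort-in slot at J2)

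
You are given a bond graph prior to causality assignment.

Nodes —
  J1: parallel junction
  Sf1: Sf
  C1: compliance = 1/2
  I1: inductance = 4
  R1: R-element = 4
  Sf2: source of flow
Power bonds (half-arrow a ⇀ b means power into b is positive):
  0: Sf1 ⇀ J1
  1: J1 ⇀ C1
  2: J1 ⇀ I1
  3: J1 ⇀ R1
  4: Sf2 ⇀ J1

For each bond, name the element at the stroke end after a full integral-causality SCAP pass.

b0 stroke at Sf1  (source Sf1 imposes f)
b4 stroke at Sf2  (source Sf2 imposes f)
b1 stroke at J1  (C1 integral (e out))
b2 stroke at I1  (J1 effort already set via bond 1)
b3 stroke at R1  (common-e at J1 fixed by 1)

bond 0 |Sf1
bond 1 |J1
bond 2 |I1
bond 3 |R1
bond 4 |Sf2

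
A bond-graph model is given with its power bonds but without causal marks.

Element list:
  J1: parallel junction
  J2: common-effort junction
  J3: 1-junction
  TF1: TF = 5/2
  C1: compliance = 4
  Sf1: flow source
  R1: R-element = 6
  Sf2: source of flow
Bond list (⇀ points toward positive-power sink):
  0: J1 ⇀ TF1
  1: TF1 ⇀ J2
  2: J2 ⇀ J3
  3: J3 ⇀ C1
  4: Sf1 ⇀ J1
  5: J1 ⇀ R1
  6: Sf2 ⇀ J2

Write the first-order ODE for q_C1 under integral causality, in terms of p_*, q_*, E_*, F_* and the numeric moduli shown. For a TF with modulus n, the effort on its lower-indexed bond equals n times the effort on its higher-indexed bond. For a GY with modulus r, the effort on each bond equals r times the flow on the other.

#4 →Sf1  (source Sf1 imposes f)
#6 →Sf2  (Sf2 (Sf) sets flow on bond)
#3 →J3  (C1: C, integral causality)
#2 →J2  (J3 needs exactly one f-in)
#1 →TF1  (J2: bond 2 brought effort, rest push out)
#0 →J1  (through TF1, causality passes straight; one stroke at TF1)
#5 →R1  (common-e at J1 fixed by 0)

dq_C1/dt = 5*F_Sf1/2 + F_Sf2 - 25*q_C1/96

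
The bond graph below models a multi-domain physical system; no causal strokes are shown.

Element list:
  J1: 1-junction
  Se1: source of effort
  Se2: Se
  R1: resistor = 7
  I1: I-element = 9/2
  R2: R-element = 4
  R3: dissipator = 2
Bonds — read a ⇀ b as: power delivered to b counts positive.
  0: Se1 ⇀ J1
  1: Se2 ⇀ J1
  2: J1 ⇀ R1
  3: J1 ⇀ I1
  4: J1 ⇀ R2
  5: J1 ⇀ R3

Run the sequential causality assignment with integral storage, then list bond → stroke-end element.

#0 stroke at J1  (source Se1 imposes e)
#1 stroke at J1  (source Se2 imposes e)
#3 stroke at I1  (I1 outputs flow p/I1)
#2 stroke at J1  (common-f at J1 fixed by 3)
#4 stroke at J1  (common-f at J1 fixed by 3)
#5 stroke at J1  (J1: bond 3 brought flow, rest push out)

#0 stroke at J1
#1 stroke at J1
#2 stroke at J1
#3 stroke at I1
#4 stroke at J1
#5 stroke at J1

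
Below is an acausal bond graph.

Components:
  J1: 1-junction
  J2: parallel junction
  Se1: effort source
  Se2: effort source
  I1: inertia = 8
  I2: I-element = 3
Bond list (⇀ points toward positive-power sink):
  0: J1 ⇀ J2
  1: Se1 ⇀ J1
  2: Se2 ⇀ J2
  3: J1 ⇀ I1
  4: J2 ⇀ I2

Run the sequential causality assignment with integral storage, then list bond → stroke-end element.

#1 stroke→J1  (Se1: effort source, stroke at far end)
#2 stroke→J2  (source Se2 imposes e)
#0 stroke→J1  (J2: bond 2 brought effort, rest push out)
#4 stroke→I2  (J2 effort already set via bond 2)
#3 stroke→I1  (J1: last free bond brings flow in)

bond 0 stroke at J1
bond 1 stroke at J1
bond 2 stroke at J2
bond 3 stroke at I1
bond 4 stroke at I2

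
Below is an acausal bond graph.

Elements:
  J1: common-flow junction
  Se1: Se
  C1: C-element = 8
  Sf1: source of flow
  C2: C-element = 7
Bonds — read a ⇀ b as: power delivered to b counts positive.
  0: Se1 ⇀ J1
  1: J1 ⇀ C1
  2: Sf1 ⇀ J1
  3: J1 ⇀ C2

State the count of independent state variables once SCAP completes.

β0 stroke at J1  (Se1 fixes effort; stroke away)
β2 stroke at Sf1  (Sf1: flow source, stroke at near end)
β1 stroke at J1  (1-jn J1 has f-setter on 2)
β3 stroke at J1  (J1 flow already set via bond 2)

2  (C1, C2 all integral)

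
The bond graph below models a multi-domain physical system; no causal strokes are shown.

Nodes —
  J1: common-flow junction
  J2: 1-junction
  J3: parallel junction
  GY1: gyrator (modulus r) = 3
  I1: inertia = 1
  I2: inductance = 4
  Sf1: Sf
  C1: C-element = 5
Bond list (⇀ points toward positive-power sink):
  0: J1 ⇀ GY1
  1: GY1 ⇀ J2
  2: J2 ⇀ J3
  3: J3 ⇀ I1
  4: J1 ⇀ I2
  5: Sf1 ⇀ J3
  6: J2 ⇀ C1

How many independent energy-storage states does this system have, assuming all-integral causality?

3  (C1, I1, I2 all integral)

β5 →Sf1  (Sf1 fixes flow; stroke at Sf1)
β3 →I1  (I1 outputs flow p/I1)
β2 →J3  (only one effort-in slot at J3)
β1 →J2  (1-jn J2 has f-setter on 2)
β6 →J2  (1-jn J2 has f-setter on 2)
β0 →J1  (GY1: gyrator matches bond 1)
β4 →I2  (J1 needs exactly one f-in)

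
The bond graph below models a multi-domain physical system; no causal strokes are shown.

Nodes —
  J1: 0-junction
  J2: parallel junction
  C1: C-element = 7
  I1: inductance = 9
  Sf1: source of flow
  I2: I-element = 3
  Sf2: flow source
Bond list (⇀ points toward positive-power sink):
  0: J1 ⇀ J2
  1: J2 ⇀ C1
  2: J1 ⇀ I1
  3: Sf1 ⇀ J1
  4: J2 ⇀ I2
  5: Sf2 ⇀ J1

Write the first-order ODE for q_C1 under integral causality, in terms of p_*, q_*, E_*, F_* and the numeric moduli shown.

#3 stroke at Sf1  (source Sf1 imposes f)
#5 stroke at Sf2  (source Sf2 imposes f)
#1 stroke at J2  (C1: C, integral causality)
#0 stroke at J1  (0-jn J2 has e-setter on 1)
#4 stroke at I2  (J2: bond 1 brought effort, rest push out)
#2 stroke at I1  (0-jn J1 has e-setter on 0)

dq_C1/dt = F_Sf1 + F_Sf2 - p_I1/9 - p_I2/3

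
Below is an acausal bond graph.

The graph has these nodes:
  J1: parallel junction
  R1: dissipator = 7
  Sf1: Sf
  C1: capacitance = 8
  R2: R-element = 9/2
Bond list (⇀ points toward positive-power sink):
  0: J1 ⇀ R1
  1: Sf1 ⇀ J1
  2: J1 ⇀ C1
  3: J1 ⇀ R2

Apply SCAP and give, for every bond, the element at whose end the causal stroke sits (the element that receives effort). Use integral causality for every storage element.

b0 |R1
b1 |Sf1
b2 |J1
b3 |R2

b1 stroke at Sf1  (Sf1: flow source, stroke at near end)
b2 stroke at J1  (C1 outputs effort q/C1)
b0 stroke at R1  (J1 effort already set via bond 2)
b3 stroke at R2  (common-e at J1 fixed by 2)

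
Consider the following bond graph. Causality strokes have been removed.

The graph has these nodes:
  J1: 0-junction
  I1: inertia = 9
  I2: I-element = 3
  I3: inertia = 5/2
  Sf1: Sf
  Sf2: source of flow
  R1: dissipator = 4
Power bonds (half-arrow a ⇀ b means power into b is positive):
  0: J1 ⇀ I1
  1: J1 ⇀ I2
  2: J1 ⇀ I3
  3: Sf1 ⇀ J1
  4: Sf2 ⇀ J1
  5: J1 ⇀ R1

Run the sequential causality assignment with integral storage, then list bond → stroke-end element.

bond 0 |I1
bond 1 |I2
bond 2 |I3
bond 3 |Sf1
bond 4 |Sf2
bond 5 |J1

b3 stroke at Sf1  (Sf1 (Sf) sets flow on bond)
b4 stroke at Sf2  (Sf2 fixes flow; stroke at Sf2)
b0 stroke at I1  (I1 outputs flow p/I1)
b1 stroke at I2  (I2: I, integral causality)
b2 stroke at I3  (I3 integral (f out))
b5 stroke at J1  (J1: last free bond brings effort in)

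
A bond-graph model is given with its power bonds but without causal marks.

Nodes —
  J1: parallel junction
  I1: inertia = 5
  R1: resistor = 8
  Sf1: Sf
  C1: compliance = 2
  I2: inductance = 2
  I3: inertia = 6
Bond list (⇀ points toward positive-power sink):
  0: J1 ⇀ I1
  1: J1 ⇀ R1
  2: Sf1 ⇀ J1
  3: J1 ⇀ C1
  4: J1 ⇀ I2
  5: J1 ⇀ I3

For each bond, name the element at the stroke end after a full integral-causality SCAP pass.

#2 stroke→Sf1  (Sf1 (Sf) sets flow on bond)
#0 stroke→I1  (prefer integral on I1)
#3 stroke→J1  (prefer integral on C1)
#1 stroke→R1  (0-jn J1 has e-setter on 3)
#4 stroke→I2  (J1 effort already set via bond 3)
#5 stroke→I3  (J1: bond 3 brought effort, rest push out)

bond 0 stroke→I1
bond 1 stroke→R1
bond 2 stroke→Sf1
bond 3 stroke→J1
bond 4 stroke→I2
bond 5 stroke→I3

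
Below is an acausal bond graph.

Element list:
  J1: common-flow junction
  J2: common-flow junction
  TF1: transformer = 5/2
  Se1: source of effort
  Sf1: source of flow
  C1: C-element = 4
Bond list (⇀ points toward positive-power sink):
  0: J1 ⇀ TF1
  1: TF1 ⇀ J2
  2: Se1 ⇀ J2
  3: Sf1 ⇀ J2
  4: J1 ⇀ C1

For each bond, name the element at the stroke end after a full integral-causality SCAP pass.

b2 →J2  (Se1 fixes effort; stroke away)
b3 →Sf1  (Sf1 fixes flow; stroke at Sf1)
b1 →J2  (common-f at J2 fixed by 3)
b0 →TF1  (TF1: transformer flips bond 1)
b4 →J1  (common-f at J1 fixed by 0)

β0 |TF1
β1 |J2
β2 |J2
β3 |Sf1
β4 |J1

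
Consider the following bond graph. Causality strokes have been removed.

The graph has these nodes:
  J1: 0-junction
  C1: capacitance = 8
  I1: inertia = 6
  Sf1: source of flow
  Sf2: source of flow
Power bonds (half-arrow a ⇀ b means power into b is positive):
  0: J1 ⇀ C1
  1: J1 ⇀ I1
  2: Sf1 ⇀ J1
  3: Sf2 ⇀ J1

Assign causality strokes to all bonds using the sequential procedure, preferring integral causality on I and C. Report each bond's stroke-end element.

β0 stroke→J1
β1 stroke→I1
β2 stroke→Sf1
β3 stroke→Sf2

#2 stroke→Sf1  (Sf1: flow source, stroke at near end)
#3 stroke→Sf2  (Sf2 fixes flow; stroke at Sf2)
#0 stroke→J1  (prefer integral on C1)
#1 stroke→I1  (J1 effort already set via bond 0)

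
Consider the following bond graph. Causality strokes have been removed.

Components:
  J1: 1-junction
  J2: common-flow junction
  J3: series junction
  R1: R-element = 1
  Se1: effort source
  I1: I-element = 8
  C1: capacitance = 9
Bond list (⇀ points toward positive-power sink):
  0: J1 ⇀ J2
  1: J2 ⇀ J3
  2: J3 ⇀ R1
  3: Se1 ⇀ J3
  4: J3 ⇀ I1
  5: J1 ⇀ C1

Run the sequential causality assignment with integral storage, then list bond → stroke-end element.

b0 |J2
b1 |J3
b2 |J3
b3 |J3
b4 |I1
b5 |J1

#3 |J3  (Se1 (Se) sets effort on bond)
#4 |I1  (I1 outputs flow p/I1)
#1 |J3  (common-f at J3 fixed by 4)
#2 |J3  (1-jn J3 has f-setter on 4)
#0 |J2  (common-f at J2 fixed by 1)
#5 |J1  (J1: bond 0 brought flow, rest push out)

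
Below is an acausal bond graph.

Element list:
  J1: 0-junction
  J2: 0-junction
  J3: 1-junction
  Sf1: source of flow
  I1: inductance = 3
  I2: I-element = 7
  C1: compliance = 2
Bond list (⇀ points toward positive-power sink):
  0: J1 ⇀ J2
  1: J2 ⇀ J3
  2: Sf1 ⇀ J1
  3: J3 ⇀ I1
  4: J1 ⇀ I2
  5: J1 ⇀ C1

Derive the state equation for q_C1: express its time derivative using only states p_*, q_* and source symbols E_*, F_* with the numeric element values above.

dq_C1/dt = F_Sf1 - p_I1/3 - p_I2/7

#2 stroke at Sf1  (Sf1 (Sf) sets flow on bond)
#3 stroke at I1  (I1 integral (f out))
#1 stroke at J3  (common-f at J3 fixed by 3)
#0 stroke at J2  (only one effort-in slot at J2)
#4 stroke at I2  (I2 integral (f out))
#5 stroke at J1  (only one effort-in slot at J1)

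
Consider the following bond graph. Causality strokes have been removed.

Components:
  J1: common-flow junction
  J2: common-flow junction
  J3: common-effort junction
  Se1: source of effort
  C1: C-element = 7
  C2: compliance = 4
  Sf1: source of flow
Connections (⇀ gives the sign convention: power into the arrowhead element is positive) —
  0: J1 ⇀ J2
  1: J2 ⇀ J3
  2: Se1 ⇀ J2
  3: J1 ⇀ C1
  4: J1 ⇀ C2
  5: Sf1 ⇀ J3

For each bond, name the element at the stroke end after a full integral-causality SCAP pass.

b2 stroke at J2  (Se1: effort source, stroke at far end)
b5 stroke at Sf1  (Sf1 fixes flow; stroke at Sf1)
b1 stroke at J3  (J3 needs exactly one e-in)
b0 stroke at J2  (J2: bond 1 brought flow, rest push out)
b3 stroke at J1  (J1 flow already set via bond 0)
b4 stroke at J1  (J1: bond 0 brought flow, rest push out)

bond 0 stroke at J2
bond 1 stroke at J3
bond 2 stroke at J2
bond 3 stroke at J1
bond 4 stroke at J1
bond 5 stroke at Sf1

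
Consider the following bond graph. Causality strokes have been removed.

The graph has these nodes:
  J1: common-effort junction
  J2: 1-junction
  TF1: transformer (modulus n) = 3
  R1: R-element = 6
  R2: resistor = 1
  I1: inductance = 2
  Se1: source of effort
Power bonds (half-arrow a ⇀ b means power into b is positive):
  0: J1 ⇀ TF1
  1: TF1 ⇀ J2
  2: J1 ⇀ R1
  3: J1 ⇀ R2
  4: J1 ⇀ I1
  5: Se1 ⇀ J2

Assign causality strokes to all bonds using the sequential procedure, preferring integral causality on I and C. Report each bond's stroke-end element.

#5 →J2  (Se1 fixes effort; stroke away)
#1 →TF1  (J2 needs exactly one f-in)
#0 →J1  (through TF1, causality passes straight; one stroke at TF1)
#2 →R1  (common-e at J1 fixed by 0)
#3 →R2  (J1 effort already set via bond 0)
#4 →I1  (common-e at J1 fixed by 0)

β0 |J1
β1 |TF1
β2 |R1
β3 |R2
β4 |I1
β5 |J2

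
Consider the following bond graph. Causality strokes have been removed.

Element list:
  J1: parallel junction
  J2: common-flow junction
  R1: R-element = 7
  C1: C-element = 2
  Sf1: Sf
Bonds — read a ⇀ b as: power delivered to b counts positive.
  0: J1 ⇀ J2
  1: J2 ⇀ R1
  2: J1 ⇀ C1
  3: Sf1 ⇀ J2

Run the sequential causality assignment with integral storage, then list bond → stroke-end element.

#0 |J2
#1 |J2
#2 |J1
#3 |Sf1

#3 →Sf1  (Sf1 (Sf) sets flow on bond)
#0 →J2  (J2 flow already set via bond 3)
#1 →J2  (J2 flow already set via bond 3)
#2 →J1  (closing 0-jn rule on J1)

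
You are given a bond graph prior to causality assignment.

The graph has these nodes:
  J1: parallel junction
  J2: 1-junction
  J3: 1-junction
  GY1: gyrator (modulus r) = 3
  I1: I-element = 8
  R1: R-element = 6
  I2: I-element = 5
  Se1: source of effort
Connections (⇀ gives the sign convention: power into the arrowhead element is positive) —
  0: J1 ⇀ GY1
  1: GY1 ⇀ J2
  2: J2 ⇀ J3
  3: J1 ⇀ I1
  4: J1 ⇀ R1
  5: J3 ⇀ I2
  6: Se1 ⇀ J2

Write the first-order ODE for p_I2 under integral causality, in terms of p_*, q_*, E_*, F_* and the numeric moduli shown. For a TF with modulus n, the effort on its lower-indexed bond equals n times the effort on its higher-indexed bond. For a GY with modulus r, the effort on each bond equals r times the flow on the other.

β6 →J2  (Se1 (Se) sets effort on bond)
β3 →I1  (I1: I, integral causality)
β5 →I2  (I2 outputs flow p/I2)
β2 →J3  (1-jn J3 has f-setter on 5)
β1 →J2  (J2: bond 2 brought flow, rest push out)
β0 →J1  (GY1 both-in/both-out from 1)
β4 →R1  (J1 effort already set via bond 0)

dp_I2/dt = E_Se1 - 3*p_I1/8 - 3*p_I2/10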